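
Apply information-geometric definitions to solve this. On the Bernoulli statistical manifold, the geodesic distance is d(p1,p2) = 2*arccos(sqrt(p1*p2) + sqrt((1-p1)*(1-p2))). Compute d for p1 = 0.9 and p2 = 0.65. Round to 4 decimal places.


Geodesic distance on Bernoulli manifold:
d(p1,p2) = 2*arccos(sqrt(p1*p2) + sqrt((1-p1)*(1-p2))).
sqrt(p1*p2) = sqrt(0.9*0.65) = 0.764853.
sqrt((1-p1)*(1-p2)) = sqrt(0.1*0.35) = 0.187083.
arg = 0.764853 + 0.187083 = 0.951936.
d = 2*arccos(0.951936) = 0.6226

0.6226


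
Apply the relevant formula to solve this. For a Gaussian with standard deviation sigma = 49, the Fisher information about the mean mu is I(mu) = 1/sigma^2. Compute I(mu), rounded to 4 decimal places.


The Fisher information for the mean of a normal distribution is I(mu) = 1/sigma^2.
sigma = 49, so sigma^2 = 2401.
I(mu) = 1/2401 = 0.0004

0.0004


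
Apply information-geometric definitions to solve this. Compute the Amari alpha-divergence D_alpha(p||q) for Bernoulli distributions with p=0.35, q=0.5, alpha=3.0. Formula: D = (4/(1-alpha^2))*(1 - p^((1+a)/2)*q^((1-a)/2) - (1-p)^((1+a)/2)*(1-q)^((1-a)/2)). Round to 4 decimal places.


Amari alpha-divergence:
D = (4/(1-alpha^2))*(1 - p^((1+a)/2)*q^((1-a)/2) - (1-p)^((1+a)/2)*(1-q)^((1-a)/2)).
alpha = 3.0, p = 0.35, q = 0.5.
e1 = (1+alpha)/2 = 2.0, e2 = (1-alpha)/2 = -1.0.
t1 = p^e1 * q^e2 = 0.35^2.0 * 0.5^-1.0 = 0.245.
t2 = (1-p)^e1 * (1-q)^e2 = 0.65^2.0 * 0.5^-1.0 = 0.845.
4/(1-alpha^2) = -0.5.
D = -0.5*(1 - 0.245 - 0.845) = 0.0450

0.0450


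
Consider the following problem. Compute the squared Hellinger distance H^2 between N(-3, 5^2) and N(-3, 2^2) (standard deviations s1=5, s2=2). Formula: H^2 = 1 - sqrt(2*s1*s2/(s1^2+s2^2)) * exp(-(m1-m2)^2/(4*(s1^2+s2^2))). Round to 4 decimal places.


Squared Hellinger distance for Gaussians:
H^2 = 1 - sqrt(2*s1*s2/(s1^2+s2^2)) * exp(-(m1-m2)^2/(4*(s1^2+s2^2))).
s1^2 = 25, s2^2 = 4, s1^2+s2^2 = 29.
sqrt(2*5*2/(29)) = 0.830455.
(m1-m2)^2 = (0)^2 = 0.
exp(-0/(4*29)) = exp(0.0) = 1.0.
H^2 = 1 - 0.830455*1.0 = 0.1695

0.1695


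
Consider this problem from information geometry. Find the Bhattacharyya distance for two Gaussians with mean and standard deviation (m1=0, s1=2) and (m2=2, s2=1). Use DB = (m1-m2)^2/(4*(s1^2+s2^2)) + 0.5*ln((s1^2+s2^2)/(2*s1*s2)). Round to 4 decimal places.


Bhattacharyya distance between two Gaussians:
DB = (m1-m2)^2/(4*(s1^2+s2^2)) + (1/2)*ln((s1^2+s2^2)/(2*s1*s2)).
(m1-m2)^2 = (-2)^2 = 4.
s1^2+s2^2 = 4 + 1 = 5.
term1 = 4/20 = 0.2.
term2 = 0.5*ln(5/4.0) = 0.111572.
DB = 0.2 + 0.111572 = 0.3116

0.3116


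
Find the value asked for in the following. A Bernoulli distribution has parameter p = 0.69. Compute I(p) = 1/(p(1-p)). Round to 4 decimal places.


For Bernoulli(p), Fisher information is I(p) = 1/(p*(1-p)).
p = 0.69, 1-p = 0.31.
p*(1-p) = 0.2139.
I(p) = 1/0.2139 = 4.6751

4.6751


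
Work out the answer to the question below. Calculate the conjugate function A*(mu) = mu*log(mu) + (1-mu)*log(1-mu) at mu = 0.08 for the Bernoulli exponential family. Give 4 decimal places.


Legendre transform for Bernoulli:
A*(mu) = mu*log(mu) + (1-mu)*log(1-mu).
mu = 0.08, 1-mu = 0.92.
mu*log(mu) = 0.08*log(0.08) = -0.202058.
(1-mu)*log(1-mu) = 0.92*log(0.92) = -0.076711.
A* = -0.202058 + -0.076711 = -0.2788

-0.2788


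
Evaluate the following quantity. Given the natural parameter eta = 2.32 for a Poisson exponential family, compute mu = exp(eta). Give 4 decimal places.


Expectation parameter for Poisson exponential family:
mu = exp(eta).
eta = 2.32.
mu = exp(2.32) = 10.1757

10.1757


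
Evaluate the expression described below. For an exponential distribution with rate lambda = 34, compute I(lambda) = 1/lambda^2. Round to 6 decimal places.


Fisher information for exponential: I(lambda) = 1/lambda^2.
lambda = 34, lambda^2 = 1156.
I = 1/1156 = 0.000865

0.000865


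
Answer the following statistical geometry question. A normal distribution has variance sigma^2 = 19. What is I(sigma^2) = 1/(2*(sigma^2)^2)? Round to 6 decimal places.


Fisher information for variance: I(sigma^2) = 1/(2*sigma^4).
sigma^2 = 19, so sigma^4 = 361.
I = 1/(2*361) = 1/722 = 0.001385

0.001385


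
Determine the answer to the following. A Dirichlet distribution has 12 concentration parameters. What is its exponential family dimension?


Exponential family dimension calculation:
Dirichlet with 12 components has 12 natural parameters.

12


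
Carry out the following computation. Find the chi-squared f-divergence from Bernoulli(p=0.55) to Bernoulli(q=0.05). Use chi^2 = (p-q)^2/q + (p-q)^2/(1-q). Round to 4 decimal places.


Chi-squared divergence between Bernoulli distributions:
chi^2 = (p-q)^2/q + (p-q)^2/(1-q).
p = 0.55, q = 0.05, p-q = 0.5.
(p-q)^2 = 0.25.
term1 = 0.25/0.05 = 5.0.
term2 = 0.25/0.95 = 0.263158.
chi^2 = 5.0 + 0.263158 = 5.2632

5.2632


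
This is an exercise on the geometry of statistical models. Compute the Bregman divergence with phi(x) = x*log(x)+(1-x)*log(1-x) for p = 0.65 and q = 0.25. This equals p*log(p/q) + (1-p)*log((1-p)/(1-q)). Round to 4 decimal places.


Bregman divergence with negative entropy generator:
D = p*log(p/q) + (1-p)*log((1-p)/(1-q)).
p = 0.65, q = 0.25.
p*log(p/q) = 0.65*log(0.65/0.25) = 0.621082.
(1-p)*log((1-p)/(1-q)) = 0.35*log(0.35/0.75) = -0.266749.
D = 0.621082 + -0.266749 = 0.3543

0.3543


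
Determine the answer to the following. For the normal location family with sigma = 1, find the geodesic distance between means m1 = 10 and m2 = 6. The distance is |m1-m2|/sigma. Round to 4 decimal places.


On the fixed-variance normal subfamily, geodesic distance = |m1-m2|/sigma.
|10 - 6| = 4.
sigma = 1.
d = 4/1 = 4.0000

4.0000


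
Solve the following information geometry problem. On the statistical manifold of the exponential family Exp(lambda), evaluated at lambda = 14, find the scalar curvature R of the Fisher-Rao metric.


This family has a single free parameter, so its statistical manifold
is 1-dimensional. The Riemann curvature tensor of any 1-dimensional
Riemannian manifold vanishes identically, so R = 0.

0


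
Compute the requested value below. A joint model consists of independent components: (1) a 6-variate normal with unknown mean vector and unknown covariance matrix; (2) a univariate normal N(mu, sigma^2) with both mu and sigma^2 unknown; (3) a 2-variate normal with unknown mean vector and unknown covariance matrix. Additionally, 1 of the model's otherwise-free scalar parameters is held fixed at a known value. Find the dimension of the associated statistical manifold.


The dimension of a statistical manifold equals the number of free
(independent) real parameters of the model. For a product of independent
blocks the parameter counts add.
- 6-variate normal: 6 (mean) + 6*7/2 = 21 (symmetric covariance) = 27.
- normal (mu, sigma^2): 2.
- 2-variate normal: 2 (mean) + 2*3/2 = 3 (symmetric covariance) = 5.
Total = 27 + 2 + 5 = 34.
1 parameter(s) fixed at known values: 34 - 1 = 33.
Dimension = 33

33


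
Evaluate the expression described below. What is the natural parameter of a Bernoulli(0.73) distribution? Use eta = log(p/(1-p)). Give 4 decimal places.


Natural parameter for Bernoulli: eta = log(p/(1-p)).
p = 0.73, 1-p = 0.27.
p/(1-p) = 2.703704.
eta = log(2.703704) = 0.9946

0.9946


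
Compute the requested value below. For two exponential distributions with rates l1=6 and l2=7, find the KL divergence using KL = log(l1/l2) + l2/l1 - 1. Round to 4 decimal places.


KL divergence for exponential family:
KL = log(l1/l2) + l2/l1 - 1.
log(6/7) = -0.154151.
7/6 = 1.166667.
KL = -0.154151 + 1.166667 - 1 = 0.0125

0.0125


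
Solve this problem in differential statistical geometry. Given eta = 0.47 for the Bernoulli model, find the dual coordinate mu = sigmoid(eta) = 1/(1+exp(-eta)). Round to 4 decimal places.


Dual coordinate (expectation parameter) for Bernoulli:
mu = 1/(1+exp(-eta)).
eta = 0.47.
exp(-eta) = exp(-0.47) = 0.625002.
mu = 1/(1+0.625002) = 0.6154

0.6154


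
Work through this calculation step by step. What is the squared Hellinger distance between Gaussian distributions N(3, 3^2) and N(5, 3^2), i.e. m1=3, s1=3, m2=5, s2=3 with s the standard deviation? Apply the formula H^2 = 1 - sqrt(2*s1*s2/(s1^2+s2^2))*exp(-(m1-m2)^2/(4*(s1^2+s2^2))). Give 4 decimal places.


Squared Hellinger distance for Gaussians:
H^2 = 1 - sqrt(2*s1*s2/(s1^2+s2^2)) * exp(-(m1-m2)^2/(4*(s1^2+s2^2))).
s1^2 = 9, s2^2 = 9, s1^2+s2^2 = 18.
sqrt(2*3*3/(18)) = 1.0.
(m1-m2)^2 = (-2)^2 = 4.
exp(-4/(4*18)) = exp(-0.055556) = 0.945959.
H^2 = 1 - 1.0*0.945959 = 0.0540

0.0540


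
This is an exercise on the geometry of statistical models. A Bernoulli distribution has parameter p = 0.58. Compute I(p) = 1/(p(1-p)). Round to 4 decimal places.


For Bernoulli(p), Fisher information is I(p) = 1/(p*(1-p)).
p = 0.58, 1-p = 0.42.
p*(1-p) = 0.2436.
I(p) = 1/0.2436 = 4.1051

4.1051


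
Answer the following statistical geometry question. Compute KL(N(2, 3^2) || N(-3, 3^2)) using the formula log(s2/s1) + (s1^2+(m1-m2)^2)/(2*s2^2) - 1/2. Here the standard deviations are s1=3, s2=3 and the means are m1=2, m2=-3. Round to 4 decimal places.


KL divergence between normal distributions:
KL = log(s2/s1) + (s1^2 + (m1-m2)^2)/(2*s2^2) - 1/2.
log(3/3) = 0.0.
(3^2 + (2--3)^2)/(2*3^2) = (9 + 25)/18 = 1.888889.
KL = 0.0 + 1.888889 - 0.5 = 1.3889

1.3889


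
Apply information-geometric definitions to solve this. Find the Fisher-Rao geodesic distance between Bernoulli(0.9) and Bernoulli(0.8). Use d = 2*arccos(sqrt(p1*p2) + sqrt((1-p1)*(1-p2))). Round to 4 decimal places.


Geodesic distance on Bernoulli manifold:
d(p1,p2) = 2*arccos(sqrt(p1*p2) + sqrt((1-p1)*(1-p2))).
sqrt(p1*p2) = sqrt(0.9*0.8) = 0.848528.
sqrt((1-p1)*(1-p2)) = sqrt(0.1*0.2) = 0.141421.
arg = 0.848528 + 0.141421 = 0.989949.
d = 2*arccos(0.989949) = 0.2838

0.2838


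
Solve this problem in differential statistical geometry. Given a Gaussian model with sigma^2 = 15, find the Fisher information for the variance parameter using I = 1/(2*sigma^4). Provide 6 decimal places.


Fisher information for variance: I(sigma^2) = 1/(2*sigma^4).
sigma^2 = 15, so sigma^4 = 225.
I = 1/(2*225) = 1/450 = 0.002222

0.002222


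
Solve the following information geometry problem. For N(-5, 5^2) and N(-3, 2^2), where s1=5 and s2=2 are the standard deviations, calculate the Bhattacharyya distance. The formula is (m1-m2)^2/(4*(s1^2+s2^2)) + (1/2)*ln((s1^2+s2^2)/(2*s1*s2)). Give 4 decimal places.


Bhattacharyya distance between two Gaussians:
DB = (m1-m2)^2/(4*(s1^2+s2^2)) + (1/2)*ln((s1^2+s2^2)/(2*s1*s2)).
(m1-m2)^2 = (-2)^2 = 4.
s1^2+s2^2 = 25 + 4 = 29.
term1 = 4/116 = 0.034483.
term2 = 0.5*ln(29/20.0) = 0.185782.
DB = 0.034483 + 0.185782 = 0.2203

0.2203


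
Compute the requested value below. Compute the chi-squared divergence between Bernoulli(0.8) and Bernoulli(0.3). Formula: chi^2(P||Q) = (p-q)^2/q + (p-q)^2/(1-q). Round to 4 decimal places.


Chi-squared divergence between Bernoulli distributions:
chi^2 = (p-q)^2/q + (p-q)^2/(1-q).
p = 0.8, q = 0.3, p-q = 0.5.
(p-q)^2 = 0.25.
term1 = 0.25/0.3 = 0.833333.
term2 = 0.25/0.7 = 0.357143.
chi^2 = 0.833333 + 0.357143 = 1.1905

1.1905


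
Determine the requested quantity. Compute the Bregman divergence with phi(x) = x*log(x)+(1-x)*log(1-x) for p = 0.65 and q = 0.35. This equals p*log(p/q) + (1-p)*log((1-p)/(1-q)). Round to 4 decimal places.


Bregman divergence with negative entropy generator:
D = p*log(p/q) + (1-p)*log((1-p)/(1-q)).
p = 0.65, q = 0.35.
p*log(p/q) = 0.65*log(0.65/0.35) = 0.402375.
(1-p)*log((1-p)/(1-q)) = 0.35*log(0.35/0.65) = -0.216664.
D = 0.402375 + -0.216664 = 0.1857

0.1857


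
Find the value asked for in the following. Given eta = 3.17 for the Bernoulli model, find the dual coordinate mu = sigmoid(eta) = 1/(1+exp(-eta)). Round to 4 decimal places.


Dual coordinate (expectation parameter) for Bernoulli:
mu = 1/(1+exp(-eta)).
eta = 3.17.
exp(-eta) = exp(-3.17) = 0.042004.
mu = 1/(1+0.042004) = 0.9597

0.9597


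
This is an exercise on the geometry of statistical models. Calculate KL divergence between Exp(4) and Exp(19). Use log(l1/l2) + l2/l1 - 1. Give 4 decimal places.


KL divergence for exponential family:
KL = log(l1/l2) + l2/l1 - 1.
log(4/19) = -1.558145.
19/4 = 4.75.
KL = -1.558145 + 4.75 - 1 = 2.1919

2.1919


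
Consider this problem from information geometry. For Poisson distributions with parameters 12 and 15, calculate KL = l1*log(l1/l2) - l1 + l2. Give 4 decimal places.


KL divergence for Poisson:
KL = l1*log(l1/l2) - l1 + l2.
l1 = 12, l2 = 15.
log(12/15) = -0.223144.
l1*log(l1/l2) = 12 * -0.223144 = -2.677723.
KL = -2.677723 - 12 + 15 = 0.3223

0.3223


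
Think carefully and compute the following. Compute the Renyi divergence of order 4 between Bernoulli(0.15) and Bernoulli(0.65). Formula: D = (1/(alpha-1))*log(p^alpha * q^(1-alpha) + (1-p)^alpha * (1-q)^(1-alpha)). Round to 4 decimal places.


Renyi divergence of order alpha between Bernoulli distributions:
D = (1/(alpha-1))*log(p^alpha * q^(1-alpha) + (1-p)^alpha * (1-q)^(1-alpha)).
alpha = 4, p = 0.15, q = 0.65.
p^alpha * q^(1-alpha) = 0.15^4 * 0.65^-3 = 0.001843.
(1-p)^alpha * (1-q)^(1-alpha) = 0.85^4 * 0.35^-3 = 12.175073.
sum = 0.001843 + 12.175073 = 12.176916.
D = (1/3)*log(12.176916) = 0.8332

0.8332


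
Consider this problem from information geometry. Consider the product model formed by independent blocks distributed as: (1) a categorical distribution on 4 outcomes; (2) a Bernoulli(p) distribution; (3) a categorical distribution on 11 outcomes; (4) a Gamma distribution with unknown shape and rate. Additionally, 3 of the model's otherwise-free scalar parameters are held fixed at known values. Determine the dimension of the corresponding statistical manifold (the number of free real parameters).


The dimension of a statistical manifold equals the number of free
(independent) real parameters of the model. For a product of independent
blocks the parameter counts add.
- categorical on 4 outcomes (probabilities sum to 1): 4-1 = 3.
- Bernoulli (p): 1.
- categorical on 11 outcomes (probabilities sum to 1): 11-1 = 10.
- Gamma (shape, rate): 2.
Total = 3 + 1 + 10 + 2 = 16.
3 parameter(s) fixed at known values: 16 - 3 = 13.
Dimension = 13

13


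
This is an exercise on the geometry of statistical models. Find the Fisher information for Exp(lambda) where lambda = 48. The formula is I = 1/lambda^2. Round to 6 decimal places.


Fisher information for exponential: I(lambda) = 1/lambda^2.
lambda = 48, lambda^2 = 2304.
I = 1/2304 = 0.000434

0.000434


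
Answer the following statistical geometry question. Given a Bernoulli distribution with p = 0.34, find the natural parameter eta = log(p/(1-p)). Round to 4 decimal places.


Natural parameter for Bernoulli: eta = log(p/(1-p)).
p = 0.34, 1-p = 0.66.
p/(1-p) = 0.515152.
eta = log(0.515152) = -0.6633

-0.6633


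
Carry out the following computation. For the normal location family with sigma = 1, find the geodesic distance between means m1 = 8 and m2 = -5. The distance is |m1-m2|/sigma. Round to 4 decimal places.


On the fixed-variance normal subfamily, geodesic distance = |m1-m2|/sigma.
|8 - -5| = 13.
sigma = 1.
d = 13/1 = 13.0000

13.0000


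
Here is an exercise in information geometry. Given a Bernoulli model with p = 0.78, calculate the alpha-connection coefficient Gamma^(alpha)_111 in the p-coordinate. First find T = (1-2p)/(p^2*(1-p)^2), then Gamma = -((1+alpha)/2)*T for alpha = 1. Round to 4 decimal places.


Skewness (Amari-Chentsov) tensor: T = (1-2p)/(p^2*(1-p)^2).
p = 0.78, 1-2p = -0.56, p^2 = 0.6084, (1-p)^2 = 0.0484.
T = -0.56/(0.6084 * 0.0484) = -19.017502.
In the p-coordinate, Gamma^(alpha) = Gamma^(0) - (alpha/2)*T with Gamma^(0) = (1/2)*g'(p) = -T/2,
so Gamma^(alpha) = -((1+alpha)/2)*T.
alpha = 1, -(1+alpha)/2 = -1.0.
Gamma = -1.0 * -19.017502 = 19.0175

19.0175


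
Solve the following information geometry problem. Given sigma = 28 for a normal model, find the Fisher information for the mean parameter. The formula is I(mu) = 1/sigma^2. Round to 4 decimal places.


The Fisher information for the mean of a normal distribution is I(mu) = 1/sigma^2.
sigma = 28, so sigma^2 = 784.
I(mu) = 1/784 = 0.0013

0.0013


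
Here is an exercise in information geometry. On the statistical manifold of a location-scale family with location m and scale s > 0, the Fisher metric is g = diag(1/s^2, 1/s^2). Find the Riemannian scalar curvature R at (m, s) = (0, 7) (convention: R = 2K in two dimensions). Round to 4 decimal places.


The metric has the form g = (A dm^2 + B ds^2)/s^2 with A = 1, B = 1.
Substitute u = sqrt(A/B)*m: g = B*(du^2 + ds^2)/s^2, i.e. B times the
Poincare upper half-plane metric, which has constant Gaussian curvature -1.
Scaling a 2D metric by a constant c divides the Gaussian curvature by c,
so K = -1/B = -1/(1) = -1.0000 everywhere (the point (m, s) = (0, 7) is irrelevant:
the curvature is constant).
Scalar curvature in dimension 2: R = 2K = -2/(1) = -2.0000.

-2.0000


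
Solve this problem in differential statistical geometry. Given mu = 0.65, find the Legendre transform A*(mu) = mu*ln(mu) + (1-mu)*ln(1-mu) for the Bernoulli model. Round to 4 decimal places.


Legendre transform for Bernoulli:
A*(mu) = mu*log(mu) + (1-mu)*log(1-mu).
mu = 0.65, 1-mu = 0.35.
mu*log(mu) = 0.65*log(0.65) = -0.280009.
(1-mu)*log(1-mu) = 0.35*log(0.35) = -0.367438.
A* = -0.280009 + -0.367438 = -0.6474

-0.6474


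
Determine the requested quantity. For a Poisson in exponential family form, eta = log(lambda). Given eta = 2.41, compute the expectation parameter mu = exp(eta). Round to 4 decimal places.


Expectation parameter for Poisson exponential family:
mu = exp(eta).
eta = 2.41.
mu = exp(2.41) = 11.1340

11.1340


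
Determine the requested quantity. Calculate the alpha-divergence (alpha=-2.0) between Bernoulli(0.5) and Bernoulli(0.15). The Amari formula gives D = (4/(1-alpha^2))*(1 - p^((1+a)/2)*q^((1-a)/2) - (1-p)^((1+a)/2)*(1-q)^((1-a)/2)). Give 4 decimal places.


Amari alpha-divergence:
D = (4/(1-alpha^2))*(1 - p^((1+a)/2)*q^((1-a)/2) - (1-p)^((1+a)/2)*(1-q)^((1-a)/2)).
alpha = -2.0, p = 0.5, q = 0.15.
e1 = (1+alpha)/2 = -0.5, e2 = (1-alpha)/2 = 1.5.
t1 = p^e1 * q^e2 = 0.5^-0.5 * 0.15^1.5 = 0.082158.
t2 = (1-p)^e1 * (1-q)^e2 = 0.5^-0.5 * 0.85^1.5 = 1.108264.
4/(1-alpha^2) = -1.333333.
D = -1.333333*(1 - 0.082158 - 1.108264) = 0.2539

0.2539


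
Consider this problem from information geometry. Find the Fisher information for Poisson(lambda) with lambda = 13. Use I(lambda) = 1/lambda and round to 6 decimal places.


Fisher information for Poisson: I(lambda) = 1/lambda.
lambda = 13.
I(lambda) = 1/13 = 0.076923

0.076923


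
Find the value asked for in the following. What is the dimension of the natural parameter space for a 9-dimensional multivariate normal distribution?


Exponential family dimension calculation:
For 9-dim MVN: mean has 9 params, covariance has 9*10/2 = 45 unique entries.
Total dim = 9 + 45 = 54.

54


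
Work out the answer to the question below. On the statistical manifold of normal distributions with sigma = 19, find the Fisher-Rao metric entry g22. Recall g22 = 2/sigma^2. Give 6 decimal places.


For the 2-parameter normal family, the Fisher metric has:
  g11 = 1/sigma^2, g22 = 2/sigma^2.
sigma = 19, sigma^2 = 361.
g22 = 0.005540

0.005540


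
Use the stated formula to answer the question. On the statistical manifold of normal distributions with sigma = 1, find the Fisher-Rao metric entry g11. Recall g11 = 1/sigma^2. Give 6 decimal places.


For the 2-parameter normal family, the Fisher metric has:
  g11 = 1/sigma^2, g22 = 2/sigma^2.
sigma = 1, sigma^2 = 1.
g11 = 1.000000

1.000000


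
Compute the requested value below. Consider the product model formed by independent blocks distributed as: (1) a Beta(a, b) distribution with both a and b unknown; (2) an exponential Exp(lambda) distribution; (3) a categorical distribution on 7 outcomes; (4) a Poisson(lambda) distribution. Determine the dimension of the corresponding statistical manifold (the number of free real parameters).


The dimension of a statistical manifold equals the number of free
(independent) real parameters of the model. For a product of independent
blocks the parameter counts add.
- Beta (a, b): 2.
- exponential (lambda): 1.
- categorical on 7 outcomes (probabilities sum to 1): 7-1 = 6.
- Poisson (lambda): 1.
Total = 2 + 1 + 6 + 1 = 10.
Dimension = 10

10


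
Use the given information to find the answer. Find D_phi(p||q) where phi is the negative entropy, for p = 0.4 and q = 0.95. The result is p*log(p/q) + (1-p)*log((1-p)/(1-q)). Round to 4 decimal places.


Bregman divergence with negative entropy generator:
D = p*log(p/q) + (1-p)*log((1-p)/(1-q)).
p = 0.4, q = 0.95.
p*log(p/q) = 0.4*log(0.4/0.95) = -0.345999.
(1-p)*log((1-p)/(1-q)) = 0.6*log(0.6/0.05) = 1.490944.
D = -0.345999 + 1.490944 = 1.1449

1.1449


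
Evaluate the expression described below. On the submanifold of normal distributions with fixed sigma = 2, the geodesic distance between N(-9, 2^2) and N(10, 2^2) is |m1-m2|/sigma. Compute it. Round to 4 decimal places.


On the fixed-variance normal subfamily, geodesic distance = |m1-m2|/sigma.
|-9 - 10| = 19.
sigma = 2.
d = 19/2 = 9.5000

9.5000


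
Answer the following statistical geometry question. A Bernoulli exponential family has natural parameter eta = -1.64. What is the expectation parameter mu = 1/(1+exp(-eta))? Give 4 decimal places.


Dual coordinate (expectation parameter) for Bernoulli:
mu = 1/(1+exp(-eta)).
eta = -1.64.
exp(-eta) = exp(1.64) = 5.15517.
mu = 1/(1+5.15517) = 0.1625

0.1625


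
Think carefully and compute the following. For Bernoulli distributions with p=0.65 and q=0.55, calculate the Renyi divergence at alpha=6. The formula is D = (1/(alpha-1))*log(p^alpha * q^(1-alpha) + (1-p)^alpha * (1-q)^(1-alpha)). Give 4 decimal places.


Renyi divergence of order alpha between Bernoulli distributions:
D = (1/(alpha-1))*log(p^alpha * q^(1-alpha) + (1-p)^alpha * (1-q)^(1-alpha)).
alpha = 6, p = 0.65, q = 0.55.
p^alpha * q^(1-alpha) = 0.65^6 * 0.55^-5 = 1.498534.
(1-p)^alpha * (1-q)^(1-alpha) = 0.35^6 * 0.45^-5 = 0.09962.
sum = 1.498534 + 0.09962 = 1.598154.
D = (1/5)*log(1.598154) = 0.0938

0.0938


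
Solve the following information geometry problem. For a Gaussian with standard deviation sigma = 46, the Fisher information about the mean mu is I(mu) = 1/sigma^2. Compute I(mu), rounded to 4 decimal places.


The Fisher information for the mean of a normal distribution is I(mu) = 1/sigma^2.
sigma = 46, so sigma^2 = 2116.
I(mu) = 1/2116 = 0.0005

0.0005


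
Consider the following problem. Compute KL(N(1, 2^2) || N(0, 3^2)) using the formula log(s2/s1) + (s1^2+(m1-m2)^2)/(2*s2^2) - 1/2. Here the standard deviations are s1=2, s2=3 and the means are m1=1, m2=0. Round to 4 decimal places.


KL divergence between normal distributions:
KL = log(s2/s1) + (s1^2 + (m1-m2)^2)/(2*s2^2) - 1/2.
log(3/2) = 0.405465.
(2^2 + (1-0)^2)/(2*3^2) = (4 + 1)/18 = 0.277778.
KL = 0.405465 + 0.277778 - 0.5 = 0.1832

0.1832


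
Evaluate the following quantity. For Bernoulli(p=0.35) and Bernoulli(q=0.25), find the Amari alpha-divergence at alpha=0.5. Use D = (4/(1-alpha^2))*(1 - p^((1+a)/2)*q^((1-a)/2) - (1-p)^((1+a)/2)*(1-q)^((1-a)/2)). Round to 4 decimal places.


Amari alpha-divergence:
D = (4/(1-alpha^2))*(1 - p^((1+a)/2)*q^((1-a)/2) - (1-p)^((1+a)/2)*(1-q)^((1-a)/2)).
alpha = 0.5, p = 0.35, q = 0.25.
e1 = (1+alpha)/2 = 0.75, e2 = (1-alpha)/2 = 0.25.
t1 = p^e1 * q^e2 = 0.35^0.75 * 0.25^0.25 = 0.321763.
t2 = (1-p)^e1 * (1-q)^e2 = 0.65^0.75 * 0.75^0.25 = 0.673675.
4/(1-alpha^2) = 5.333333.
D = 5.333333*(1 - 0.321763 - 0.673675) = 0.0243

0.0243


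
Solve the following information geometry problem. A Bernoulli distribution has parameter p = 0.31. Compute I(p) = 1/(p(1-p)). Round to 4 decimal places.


For Bernoulli(p), Fisher information is I(p) = 1/(p*(1-p)).
p = 0.31, 1-p = 0.69.
p*(1-p) = 0.2139.
I(p) = 1/0.2139 = 4.6751

4.6751


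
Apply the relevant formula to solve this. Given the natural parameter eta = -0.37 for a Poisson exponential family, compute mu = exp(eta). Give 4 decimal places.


Expectation parameter for Poisson exponential family:
mu = exp(eta).
eta = -0.37.
mu = exp(-0.37) = 0.6907

0.6907


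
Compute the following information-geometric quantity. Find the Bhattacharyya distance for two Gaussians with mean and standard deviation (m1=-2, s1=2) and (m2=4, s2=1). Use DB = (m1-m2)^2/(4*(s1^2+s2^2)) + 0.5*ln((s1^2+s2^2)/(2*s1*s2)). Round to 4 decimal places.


Bhattacharyya distance between two Gaussians:
DB = (m1-m2)^2/(4*(s1^2+s2^2)) + (1/2)*ln((s1^2+s2^2)/(2*s1*s2)).
(m1-m2)^2 = (-6)^2 = 36.
s1^2+s2^2 = 4 + 1 = 5.
term1 = 36/20 = 1.8.
term2 = 0.5*ln(5/4.0) = 0.111572.
DB = 1.8 + 0.111572 = 1.9116

1.9116


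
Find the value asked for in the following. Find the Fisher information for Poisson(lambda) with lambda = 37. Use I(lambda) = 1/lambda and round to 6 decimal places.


Fisher information for Poisson: I(lambda) = 1/lambda.
lambda = 37.
I(lambda) = 1/37 = 0.027027

0.027027


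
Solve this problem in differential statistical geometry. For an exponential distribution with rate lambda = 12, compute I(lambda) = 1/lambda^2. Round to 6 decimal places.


Fisher information for exponential: I(lambda) = 1/lambda^2.
lambda = 12, lambda^2 = 144.
I = 1/144 = 0.006944

0.006944


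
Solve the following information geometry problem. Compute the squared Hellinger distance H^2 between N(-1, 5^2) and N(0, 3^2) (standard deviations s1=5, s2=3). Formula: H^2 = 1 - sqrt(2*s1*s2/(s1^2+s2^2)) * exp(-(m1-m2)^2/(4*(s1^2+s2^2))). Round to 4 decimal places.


Squared Hellinger distance for Gaussians:
H^2 = 1 - sqrt(2*s1*s2/(s1^2+s2^2)) * exp(-(m1-m2)^2/(4*(s1^2+s2^2))).
s1^2 = 25, s2^2 = 9, s1^2+s2^2 = 34.
sqrt(2*5*3/(34)) = 0.939336.
(m1-m2)^2 = (-1)^2 = 1.
exp(-1/(4*34)) = exp(-0.007353) = 0.992674.
H^2 = 1 - 0.939336*0.992674 = 0.0675

0.0675


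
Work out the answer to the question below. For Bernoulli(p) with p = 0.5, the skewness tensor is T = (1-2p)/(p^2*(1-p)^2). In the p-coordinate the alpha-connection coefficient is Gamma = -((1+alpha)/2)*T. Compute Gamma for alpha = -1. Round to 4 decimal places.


Skewness (Amari-Chentsov) tensor: T = (1-2p)/(p^2*(1-p)^2).
p = 0.5, 1-2p = 0.0, p^2 = 0.25, (1-p)^2 = 0.25.
T = 0.0/(0.25 * 0.25) = 0.0.
In the p-coordinate, Gamma^(alpha) = Gamma^(0) - (alpha/2)*T with Gamma^(0) = (1/2)*g'(p) = -T/2,
so Gamma^(alpha) = -((1+alpha)/2)*T.
alpha = -1, -(1+alpha)/2 = 0.0.
Gamma = 0.0 * 0.0 = 0.0000

0.0000


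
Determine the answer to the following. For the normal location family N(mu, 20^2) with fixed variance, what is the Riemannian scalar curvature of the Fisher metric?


This family has a single free parameter, so its statistical manifold
is 1-dimensional. The Riemann curvature tensor of any 1-dimensional
Riemannian manifold vanishes identically, so R = 0.

0


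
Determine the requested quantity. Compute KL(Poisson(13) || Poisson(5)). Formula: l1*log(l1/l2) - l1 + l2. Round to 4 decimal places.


KL divergence for Poisson:
KL = l1*log(l1/l2) - l1 + l2.
l1 = 13, l2 = 5.
log(13/5) = 0.955511.
l1*log(l1/l2) = 13 * 0.955511 = 12.421649.
KL = 12.421649 - 13 + 5 = 4.4216

4.4216


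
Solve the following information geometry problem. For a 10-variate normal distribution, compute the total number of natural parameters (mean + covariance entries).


Exponential family dimension calculation:
For 10-dim MVN: mean has 10 params, covariance has 10*11/2 = 55 unique entries.
Total dim = 10 + 55 = 65.

65


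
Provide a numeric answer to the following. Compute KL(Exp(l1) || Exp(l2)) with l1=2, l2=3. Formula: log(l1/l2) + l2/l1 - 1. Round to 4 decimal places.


KL divergence for exponential family:
KL = log(l1/l2) + l2/l1 - 1.
log(2/3) = -0.405465.
3/2 = 1.5.
KL = -0.405465 + 1.5 - 1 = 0.0945

0.0945


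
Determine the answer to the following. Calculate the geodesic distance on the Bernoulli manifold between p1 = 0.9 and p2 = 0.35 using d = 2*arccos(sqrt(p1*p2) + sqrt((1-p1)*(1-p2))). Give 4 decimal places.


Geodesic distance on Bernoulli manifold:
d(p1,p2) = 2*arccos(sqrt(p1*p2) + sqrt((1-p1)*(1-p2))).
sqrt(p1*p2) = sqrt(0.9*0.35) = 0.561249.
sqrt((1-p1)*(1-p2)) = sqrt(0.1*0.65) = 0.254951.
arg = 0.561249 + 0.254951 = 0.8162.
d = 2*arccos(0.8162) = 1.2320

1.2320


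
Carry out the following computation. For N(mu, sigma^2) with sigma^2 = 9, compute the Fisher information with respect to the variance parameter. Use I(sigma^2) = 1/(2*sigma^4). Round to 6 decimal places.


Fisher information for variance: I(sigma^2) = 1/(2*sigma^4).
sigma^2 = 9, so sigma^4 = 81.
I = 1/(2*81) = 1/162 = 0.006173

0.006173


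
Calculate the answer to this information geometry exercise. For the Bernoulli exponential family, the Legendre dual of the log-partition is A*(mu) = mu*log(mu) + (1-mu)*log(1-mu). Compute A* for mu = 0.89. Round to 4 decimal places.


Legendre transform for Bernoulli:
A*(mu) = mu*log(mu) + (1-mu)*log(1-mu).
mu = 0.89, 1-mu = 0.11.
mu*log(mu) = 0.89*log(0.89) = -0.103715.
(1-mu)*log(1-mu) = 0.11*log(0.11) = -0.2428.
A* = -0.103715 + -0.2428 = -0.3465

-0.3465


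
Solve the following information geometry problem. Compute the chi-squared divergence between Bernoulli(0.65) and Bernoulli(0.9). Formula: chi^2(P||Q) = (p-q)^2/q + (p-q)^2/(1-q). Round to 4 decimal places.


Chi-squared divergence between Bernoulli distributions:
chi^2 = (p-q)^2/q + (p-q)^2/(1-q).
p = 0.65, q = 0.9, p-q = -0.25.
(p-q)^2 = 0.0625.
term1 = 0.0625/0.9 = 0.069444.
term2 = 0.0625/0.1 = 0.625.
chi^2 = 0.069444 + 0.625 = 0.6944

0.6944


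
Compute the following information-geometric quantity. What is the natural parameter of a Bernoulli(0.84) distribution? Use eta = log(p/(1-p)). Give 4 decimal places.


Natural parameter for Bernoulli: eta = log(p/(1-p)).
p = 0.84, 1-p = 0.16.
p/(1-p) = 5.25.
eta = log(5.25) = 1.6582

1.6582


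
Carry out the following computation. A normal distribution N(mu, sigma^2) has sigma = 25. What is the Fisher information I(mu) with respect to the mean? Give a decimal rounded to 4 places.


The Fisher information for the mean of a normal distribution is I(mu) = 1/sigma^2.
sigma = 25, so sigma^2 = 625.
I(mu) = 1/625 = 0.0016

0.0016


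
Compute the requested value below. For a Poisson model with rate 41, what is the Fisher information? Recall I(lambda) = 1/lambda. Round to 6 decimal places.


Fisher information for Poisson: I(lambda) = 1/lambda.
lambda = 41.
I(lambda) = 1/41 = 0.024390

0.024390


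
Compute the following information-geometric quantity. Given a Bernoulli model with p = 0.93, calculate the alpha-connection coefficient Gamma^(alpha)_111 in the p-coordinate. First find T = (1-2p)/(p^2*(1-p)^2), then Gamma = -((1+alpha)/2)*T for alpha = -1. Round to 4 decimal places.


Skewness (Amari-Chentsov) tensor: T = (1-2p)/(p^2*(1-p)^2).
p = 0.93, 1-2p = -0.86, p^2 = 0.8649, (1-p)^2 = 0.0049.
T = -0.86/(0.8649 * 0.0049) = -202.92543.
In the p-coordinate, Gamma^(alpha) = Gamma^(0) - (alpha/2)*T with Gamma^(0) = (1/2)*g'(p) = -T/2,
so Gamma^(alpha) = -((1+alpha)/2)*T.
alpha = -1, -(1+alpha)/2 = 0.0.
Gamma = 0.0 * -202.92543 = 0.0000

0.0000


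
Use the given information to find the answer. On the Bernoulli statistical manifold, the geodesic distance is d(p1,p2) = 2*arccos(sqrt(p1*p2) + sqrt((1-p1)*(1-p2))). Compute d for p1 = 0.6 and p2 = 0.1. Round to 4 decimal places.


Geodesic distance on Bernoulli manifold:
d(p1,p2) = 2*arccos(sqrt(p1*p2) + sqrt((1-p1)*(1-p2))).
sqrt(p1*p2) = sqrt(0.6*0.1) = 0.244949.
sqrt((1-p1)*(1-p2)) = sqrt(0.4*0.9) = 0.6.
arg = 0.244949 + 0.6 = 0.844949.
d = 2*arccos(0.844949) = 1.1287

1.1287


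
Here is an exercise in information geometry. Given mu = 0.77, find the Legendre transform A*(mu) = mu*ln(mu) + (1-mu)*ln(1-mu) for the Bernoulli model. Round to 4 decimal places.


Legendre transform for Bernoulli:
A*(mu) = mu*log(mu) + (1-mu)*log(1-mu).
mu = 0.77, 1-mu = 0.23.
mu*log(mu) = 0.77*log(0.77) = -0.201251.
(1-mu)*log(1-mu) = 0.23*log(0.23) = -0.338025.
A* = -0.201251 + -0.338025 = -0.5393

-0.5393


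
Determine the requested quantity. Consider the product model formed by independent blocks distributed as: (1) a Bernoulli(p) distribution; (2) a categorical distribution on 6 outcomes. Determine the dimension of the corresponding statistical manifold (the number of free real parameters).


The dimension of a statistical manifold equals the number of free
(independent) real parameters of the model. For a product of independent
blocks the parameter counts add.
- Bernoulli (p): 1.
- categorical on 6 outcomes (probabilities sum to 1): 6-1 = 5.
Total = 1 + 5 = 6.
Dimension = 6

6


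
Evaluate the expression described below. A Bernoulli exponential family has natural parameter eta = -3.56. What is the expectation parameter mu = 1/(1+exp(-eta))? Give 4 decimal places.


Dual coordinate (expectation parameter) for Bernoulli:
mu = 1/(1+exp(-eta)).
eta = -3.56.
exp(-eta) = exp(3.56) = 35.163197.
mu = 1/(1+35.163197) = 0.0277

0.0277


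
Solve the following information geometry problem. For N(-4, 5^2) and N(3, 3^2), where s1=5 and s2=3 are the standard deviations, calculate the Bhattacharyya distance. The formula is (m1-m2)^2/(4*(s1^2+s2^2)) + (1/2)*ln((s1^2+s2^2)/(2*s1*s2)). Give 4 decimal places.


Bhattacharyya distance between two Gaussians:
DB = (m1-m2)^2/(4*(s1^2+s2^2)) + (1/2)*ln((s1^2+s2^2)/(2*s1*s2)).
(m1-m2)^2 = (-7)^2 = 49.
s1^2+s2^2 = 25 + 9 = 34.
term1 = 49/136 = 0.360294.
term2 = 0.5*ln(34/30.0) = 0.062582.
DB = 0.360294 + 0.062582 = 0.4229

0.4229


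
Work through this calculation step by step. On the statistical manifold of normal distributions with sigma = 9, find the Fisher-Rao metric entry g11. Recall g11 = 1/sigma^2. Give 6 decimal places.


For the 2-parameter normal family, the Fisher metric has:
  g11 = 1/sigma^2, g22 = 2/sigma^2.
sigma = 9, sigma^2 = 81.
g11 = 0.012346

0.012346


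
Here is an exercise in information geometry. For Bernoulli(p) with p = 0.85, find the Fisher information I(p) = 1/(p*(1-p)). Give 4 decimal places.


For Bernoulli(p), Fisher information is I(p) = 1/(p*(1-p)).
p = 0.85, 1-p = 0.15.
p*(1-p) = 0.1275.
I(p) = 1/0.1275 = 7.8431

7.8431


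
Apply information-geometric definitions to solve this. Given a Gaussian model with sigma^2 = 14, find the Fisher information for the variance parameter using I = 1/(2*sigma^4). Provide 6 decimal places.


Fisher information for variance: I(sigma^2) = 1/(2*sigma^4).
sigma^2 = 14, so sigma^4 = 196.
I = 1/(2*196) = 1/392 = 0.002551

0.002551


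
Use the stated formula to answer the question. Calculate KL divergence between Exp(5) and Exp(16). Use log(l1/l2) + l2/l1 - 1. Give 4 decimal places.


KL divergence for exponential family:
KL = log(l1/l2) + l2/l1 - 1.
log(5/16) = -1.163151.
16/5 = 3.2.
KL = -1.163151 + 3.2 - 1 = 1.0368

1.0368


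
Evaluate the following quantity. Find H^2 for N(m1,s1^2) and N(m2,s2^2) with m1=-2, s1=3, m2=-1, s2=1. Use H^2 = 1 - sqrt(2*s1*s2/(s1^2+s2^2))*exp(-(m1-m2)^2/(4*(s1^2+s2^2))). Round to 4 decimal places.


Squared Hellinger distance for Gaussians:
H^2 = 1 - sqrt(2*s1*s2/(s1^2+s2^2)) * exp(-(m1-m2)^2/(4*(s1^2+s2^2))).
s1^2 = 9, s2^2 = 1, s1^2+s2^2 = 10.
sqrt(2*3*1/(10)) = 0.774597.
(m1-m2)^2 = (-1)^2 = 1.
exp(-1/(4*10)) = exp(-0.025) = 0.97531.
H^2 = 1 - 0.774597*0.97531 = 0.2445

0.2445


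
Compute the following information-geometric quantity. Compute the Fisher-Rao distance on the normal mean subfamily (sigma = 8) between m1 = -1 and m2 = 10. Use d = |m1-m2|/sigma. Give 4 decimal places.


On the fixed-variance normal subfamily, geodesic distance = |m1-m2|/sigma.
|-1 - 10| = 11.
sigma = 8.
d = 11/8 = 1.3750

1.3750


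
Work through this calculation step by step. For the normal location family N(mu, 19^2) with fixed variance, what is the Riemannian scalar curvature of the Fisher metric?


This family has a single free parameter, so its statistical manifold
is 1-dimensional. The Riemann curvature tensor of any 1-dimensional
Riemannian manifold vanishes identically, so R = 0.

0


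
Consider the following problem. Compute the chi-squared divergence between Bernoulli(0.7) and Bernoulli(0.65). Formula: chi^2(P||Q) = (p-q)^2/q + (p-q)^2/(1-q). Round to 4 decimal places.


Chi-squared divergence between Bernoulli distributions:
chi^2 = (p-q)^2/q + (p-q)^2/(1-q).
p = 0.7, q = 0.65, p-q = 0.05.
(p-q)^2 = 0.0025.
term1 = 0.0025/0.65 = 0.003846.
term2 = 0.0025/0.35 = 0.007143.
chi^2 = 0.003846 + 0.007143 = 0.0110

0.0110


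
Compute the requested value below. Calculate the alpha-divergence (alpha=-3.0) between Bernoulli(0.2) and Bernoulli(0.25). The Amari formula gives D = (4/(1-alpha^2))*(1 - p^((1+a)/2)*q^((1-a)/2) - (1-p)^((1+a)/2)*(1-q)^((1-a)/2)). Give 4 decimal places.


Amari alpha-divergence:
D = (4/(1-alpha^2))*(1 - p^((1+a)/2)*q^((1-a)/2) - (1-p)^((1+a)/2)*(1-q)^((1-a)/2)).
alpha = -3.0, p = 0.2, q = 0.25.
e1 = (1+alpha)/2 = -1.0, e2 = (1-alpha)/2 = 2.0.
t1 = p^e1 * q^e2 = 0.2^-1.0 * 0.25^2.0 = 0.3125.
t2 = (1-p)^e1 * (1-q)^e2 = 0.8^-1.0 * 0.75^2.0 = 0.703125.
4/(1-alpha^2) = -0.5.
D = -0.5*(1 - 0.3125 - 0.703125) = 0.0078

0.0078


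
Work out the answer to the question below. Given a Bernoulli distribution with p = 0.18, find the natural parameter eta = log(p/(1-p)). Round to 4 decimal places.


Natural parameter for Bernoulli: eta = log(p/(1-p)).
p = 0.18, 1-p = 0.82.
p/(1-p) = 0.219512.
eta = log(0.219512) = -1.5163

-1.5163


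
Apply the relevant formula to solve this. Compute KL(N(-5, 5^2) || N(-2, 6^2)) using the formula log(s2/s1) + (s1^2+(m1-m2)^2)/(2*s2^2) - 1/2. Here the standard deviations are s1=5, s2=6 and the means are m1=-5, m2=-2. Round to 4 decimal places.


KL divergence between normal distributions:
KL = log(s2/s1) + (s1^2 + (m1-m2)^2)/(2*s2^2) - 1/2.
log(6/5) = 0.182322.
(5^2 + (-5--2)^2)/(2*6^2) = (25 + 9)/72 = 0.472222.
KL = 0.182322 + 0.472222 - 0.5 = 0.1545

0.1545


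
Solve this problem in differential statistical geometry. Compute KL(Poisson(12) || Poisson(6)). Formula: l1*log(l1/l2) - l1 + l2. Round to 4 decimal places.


KL divergence for Poisson:
KL = l1*log(l1/l2) - l1 + l2.
l1 = 12, l2 = 6.
log(12/6) = 0.693147.
l1*log(l1/l2) = 12 * 0.693147 = 8.317766.
KL = 8.317766 - 12 + 6 = 2.3178

2.3178


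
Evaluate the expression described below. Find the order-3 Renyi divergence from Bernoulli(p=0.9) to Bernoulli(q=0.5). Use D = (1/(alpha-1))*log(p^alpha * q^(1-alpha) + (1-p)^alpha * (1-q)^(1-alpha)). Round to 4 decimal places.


Renyi divergence of order alpha between Bernoulli distributions:
D = (1/(alpha-1))*log(p^alpha * q^(1-alpha) + (1-p)^alpha * (1-q)^(1-alpha)).
alpha = 3, p = 0.9, q = 0.5.
p^alpha * q^(1-alpha) = 0.9^3 * 0.5^-2 = 2.916.
(1-p)^alpha * (1-q)^(1-alpha) = 0.1^3 * 0.5^-2 = 0.004.
sum = 2.916 + 0.004 = 2.92.
D = (1/2)*log(2.92) = 0.5358

0.5358


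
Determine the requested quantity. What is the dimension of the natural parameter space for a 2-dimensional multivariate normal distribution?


Exponential family dimension calculation:
For 2-dim MVN: mean has 2 params, covariance has 2*3/2 = 3 unique entries.
Total dim = 2 + 3 = 5.

5


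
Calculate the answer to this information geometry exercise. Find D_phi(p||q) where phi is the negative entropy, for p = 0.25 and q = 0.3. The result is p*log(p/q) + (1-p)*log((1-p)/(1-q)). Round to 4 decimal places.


Bregman divergence with negative entropy generator:
D = p*log(p/q) + (1-p)*log((1-p)/(1-q)).
p = 0.25, q = 0.3.
p*log(p/q) = 0.25*log(0.25/0.3) = -0.04558.
(1-p)*log((1-p)/(1-q)) = 0.75*log(0.75/0.7) = 0.051745.
D = -0.04558 + 0.051745 = 0.0062

0.0062


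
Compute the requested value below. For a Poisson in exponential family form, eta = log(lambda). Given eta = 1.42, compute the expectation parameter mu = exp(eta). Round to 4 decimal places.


Expectation parameter for Poisson exponential family:
mu = exp(eta).
eta = 1.42.
mu = exp(1.42) = 4.1371

4.1371
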